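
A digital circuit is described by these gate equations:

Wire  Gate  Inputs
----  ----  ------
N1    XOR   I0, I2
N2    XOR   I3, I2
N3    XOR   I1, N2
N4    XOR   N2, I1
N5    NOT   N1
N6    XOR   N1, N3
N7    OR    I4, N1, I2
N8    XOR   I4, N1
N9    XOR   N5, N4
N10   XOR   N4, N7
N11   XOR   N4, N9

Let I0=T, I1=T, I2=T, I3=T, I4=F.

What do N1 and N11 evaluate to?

N1 = F  N11 = T

N1 = I0 XOR I2 = T XOR T = F
N2 = I3 XOR I2 = T XOR T = F
N4 = N2 XOR I1 = F XOR T = T
N5 = NOT N1 = NOT F = T
N9 = N5 XOR N4 = T XOR T = F
N11 = N4 XOR N9 = T XOR F = T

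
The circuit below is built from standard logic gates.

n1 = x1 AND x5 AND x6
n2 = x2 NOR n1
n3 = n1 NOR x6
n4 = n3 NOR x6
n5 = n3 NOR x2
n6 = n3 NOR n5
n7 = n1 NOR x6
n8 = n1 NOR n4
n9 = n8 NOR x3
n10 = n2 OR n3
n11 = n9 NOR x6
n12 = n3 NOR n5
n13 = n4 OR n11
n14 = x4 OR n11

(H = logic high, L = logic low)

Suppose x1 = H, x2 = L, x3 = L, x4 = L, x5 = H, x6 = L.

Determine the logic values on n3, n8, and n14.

n3 = H, n8 = H, n14 = H

n1 = x1 AND x5 AND x6 = H AND H AND L = L
n3 = n1 NOR x6 = L NOR L = H
n4 = n3 NOR x6 = H NOR L = L
n8 = n1 NOR n4 = L NOR L = H
n9 = n8 NOR x3 = H NOR L = L
n11 = n9 NOR x6 = L NOR L = H
n14 = x4 OR n11 = L OR H = H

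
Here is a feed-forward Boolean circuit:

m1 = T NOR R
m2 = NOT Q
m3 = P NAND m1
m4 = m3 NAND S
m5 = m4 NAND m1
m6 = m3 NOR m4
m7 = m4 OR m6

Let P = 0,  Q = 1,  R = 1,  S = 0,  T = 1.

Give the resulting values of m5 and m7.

m5 = 1  m7 = 1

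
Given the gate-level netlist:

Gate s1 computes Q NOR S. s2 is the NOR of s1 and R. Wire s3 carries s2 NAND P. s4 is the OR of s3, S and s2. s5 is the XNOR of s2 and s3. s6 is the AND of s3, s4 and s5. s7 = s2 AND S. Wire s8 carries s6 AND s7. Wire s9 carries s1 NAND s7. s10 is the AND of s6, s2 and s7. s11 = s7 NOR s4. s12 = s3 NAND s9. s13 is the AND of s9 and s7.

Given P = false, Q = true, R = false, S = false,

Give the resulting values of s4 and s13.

s4 = true; s13 = false

s1 = Q NOR S = true NOR false = false
s2 = s1 NOR R = false NOR false = true
s3 = s2 NAND P = true NAND false = true
s4 = s3 OR S OR s2 = true OR false OR true = true
s7 = s2 AND S = true AND false = false
s9 = s1 NAND s7 = false NAND false = true
s13 = s9 AND s7 = true AND false = false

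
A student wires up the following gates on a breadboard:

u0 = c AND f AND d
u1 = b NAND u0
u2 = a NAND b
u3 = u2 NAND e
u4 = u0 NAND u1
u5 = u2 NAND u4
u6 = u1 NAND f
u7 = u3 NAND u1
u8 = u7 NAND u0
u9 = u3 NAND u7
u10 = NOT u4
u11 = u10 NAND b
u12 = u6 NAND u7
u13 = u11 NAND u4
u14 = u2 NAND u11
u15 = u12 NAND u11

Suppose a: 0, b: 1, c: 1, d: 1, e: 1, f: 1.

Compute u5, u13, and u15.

u5 = 0, u13 = 0, u15 = 1

u0 = c AND f AND d = 1 AND 1 AND 1 = 1
u1 = b NAND u0 = 1 NAND 1 = 0
u2 = a NAND b = 0 NAND 1 = 1
u3 = u2 NAND e = 1 NAND 1 = 0
u4 = u0 NAND u1 = 1 NAND 0 = 1
u5 = u2 NAND u4 = 1 NAND 1 = 0
u6 = u1 NAND f = 0 NAND 1 = 1
u7 = u3 NAND u1 = 0 NAND 0 = 1
u10 = NOT u4 = NOT 1 = 0
u11 = u10 NAND b = 0 NAND 1 = 1
u12 = u6 NAND u7 = 1 NAND 1 = 0
u13 = u11 NAND u4 = 1 NAND 1 = 0
u15 = u12 NAND u11 = 0 NAND 1 = 1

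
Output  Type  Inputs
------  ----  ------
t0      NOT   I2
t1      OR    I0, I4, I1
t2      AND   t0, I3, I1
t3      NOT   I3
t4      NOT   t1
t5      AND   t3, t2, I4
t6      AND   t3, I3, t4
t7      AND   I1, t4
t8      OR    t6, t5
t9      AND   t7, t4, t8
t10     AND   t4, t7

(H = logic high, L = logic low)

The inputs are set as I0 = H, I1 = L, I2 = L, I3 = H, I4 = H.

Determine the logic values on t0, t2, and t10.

t0 = H  t2 = L  t10 = L

t0 = NOT I2 = NOT L = H
t1 = I0 OR I4 OR I1 = H OR H OR L = H
t2 = t0 AND I3 AND I1 = H AND H AND L = L
t4 = NOT t1 = NOT H = L
t7 = I1 AND t4 = L AND L = L
t10 = t4 AND t7 = L AND L = L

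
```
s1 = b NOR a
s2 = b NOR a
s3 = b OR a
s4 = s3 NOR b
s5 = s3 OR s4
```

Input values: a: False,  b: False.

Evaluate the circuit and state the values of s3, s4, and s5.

s3 = False, s4 = True, s5 = True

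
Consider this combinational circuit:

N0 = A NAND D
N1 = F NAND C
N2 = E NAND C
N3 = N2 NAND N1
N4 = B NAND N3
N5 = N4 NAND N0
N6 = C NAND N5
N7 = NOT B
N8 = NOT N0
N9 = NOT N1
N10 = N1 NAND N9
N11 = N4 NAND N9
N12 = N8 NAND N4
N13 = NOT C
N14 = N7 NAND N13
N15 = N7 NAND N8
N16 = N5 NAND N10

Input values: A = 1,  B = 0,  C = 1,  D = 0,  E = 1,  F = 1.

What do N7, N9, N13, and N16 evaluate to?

N0 = A NAND D = 1 NAND 0 = 1
N1 = F NAND C = 1 NAND 1 = 0
N2 = E NAND C = 1 NAND 1 = 0
N3 = N2 NAND N1 = 0 NAND 0 = 1
N4 = B NAND N3 = 0 NAND 1 = 1
N5 = N4 NAND N0 = 1 NAND 1 = 0
N7 = NOT B = NOT 0 = 1
N9 = NOT N1 = NOT 0 = 1
N10 = N1 NAND N9 = 0 NAND 1 = 1
N13 = NOT C = NOT 1 = 0
N16 = N5 NAND N10 = 0 NAND 1 = 1

N7 = 1; N9 = 1; N13 = 0; N16 = 1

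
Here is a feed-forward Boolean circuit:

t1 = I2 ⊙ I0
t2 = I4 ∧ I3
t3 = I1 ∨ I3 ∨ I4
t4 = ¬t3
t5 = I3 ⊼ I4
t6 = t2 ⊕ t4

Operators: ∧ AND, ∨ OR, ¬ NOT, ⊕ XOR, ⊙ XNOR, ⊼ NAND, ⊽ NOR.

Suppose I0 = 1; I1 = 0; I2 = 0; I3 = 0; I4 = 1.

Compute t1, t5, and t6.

t1 = 0, t5 = 1, t6 = 0

t1 = I2 XNOR I0 = 0 XNOR 1 = 0
t2 = I4 AND I3 = 1 AND 0 = 0
t3 = I1 OR I3 OR I4 = 0 OR 0 OR 1 = 1
t4 = NOT t3 = NOT 1 = 0
t5 = I3 NAND I4 = 0 NAND 1 = 1
t6 = t2 XOR t4 = 0 XOR 0 = 0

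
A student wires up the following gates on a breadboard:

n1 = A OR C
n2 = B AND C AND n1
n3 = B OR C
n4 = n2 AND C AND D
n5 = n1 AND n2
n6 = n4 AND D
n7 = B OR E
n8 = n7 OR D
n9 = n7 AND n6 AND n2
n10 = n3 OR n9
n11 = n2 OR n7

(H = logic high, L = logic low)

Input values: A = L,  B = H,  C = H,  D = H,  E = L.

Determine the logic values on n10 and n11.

n1 = A OR C = L OR H = H
n2 = B AND C AND n1 = H AND H AND H = H
n3 = B OR C = H OR H = H
n4 = n2 AND C AND D = H AND H AND H = H
n6 = n4 AND D = H AND H = H
n7 = B OR E = H OR L = H
n9 = n7 AND n6 AND n2 = H AND H AND H = H
n10 = n3 OR n9 = H OR H = H
n11 = n2 OR n7 = H OR H = H

n10 = H  n11 = H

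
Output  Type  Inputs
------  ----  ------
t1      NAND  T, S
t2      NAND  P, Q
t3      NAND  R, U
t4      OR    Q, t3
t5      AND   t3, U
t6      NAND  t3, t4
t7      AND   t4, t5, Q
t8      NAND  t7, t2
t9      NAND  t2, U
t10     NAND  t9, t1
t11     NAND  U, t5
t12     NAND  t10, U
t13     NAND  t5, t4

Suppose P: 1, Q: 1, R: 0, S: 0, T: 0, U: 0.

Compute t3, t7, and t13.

t3 = R NAND U = 0 NAND 0 = 1
t4 = Q OR t3 = 1 OR 1 = 1
t5 = t3 AND U = 1 AND 0 = 0
t7 = t4 AND t5 AND Q = 1 AND 0 AND 1 = 0
t13 = t5 NAND t4 = 0 NAND 1 = 1

t3 = 1; t7 = 0; t13 = 1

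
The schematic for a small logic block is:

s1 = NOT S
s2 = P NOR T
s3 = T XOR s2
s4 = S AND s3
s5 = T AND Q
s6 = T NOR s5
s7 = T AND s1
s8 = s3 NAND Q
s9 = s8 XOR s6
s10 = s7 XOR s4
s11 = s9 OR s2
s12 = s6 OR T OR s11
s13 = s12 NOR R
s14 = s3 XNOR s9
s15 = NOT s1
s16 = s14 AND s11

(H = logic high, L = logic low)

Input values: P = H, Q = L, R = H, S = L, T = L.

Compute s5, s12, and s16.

s5 = L  s12 = H  s16 = L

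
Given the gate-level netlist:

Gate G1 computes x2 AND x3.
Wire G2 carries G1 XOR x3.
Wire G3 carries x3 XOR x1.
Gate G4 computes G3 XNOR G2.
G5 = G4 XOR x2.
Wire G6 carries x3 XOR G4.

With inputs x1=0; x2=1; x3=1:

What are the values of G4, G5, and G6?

G4 = 0; G5 = 1; G6 = 1

G1 = x2 AND x3 = 1 AND 1 = 1
G2 = G1 XOR x3 = 1 XOR 1 = 0
G3 = x3 XOR x1 = 1 XOR 0 = 1
G4 = G3 XNOR G2 = 1 XNOR 0 = 0
G5 = G4 XOR x2 = 0 XOR 1 = 1
G6 = x3 XOR G4 = 1 XOR 0 = 1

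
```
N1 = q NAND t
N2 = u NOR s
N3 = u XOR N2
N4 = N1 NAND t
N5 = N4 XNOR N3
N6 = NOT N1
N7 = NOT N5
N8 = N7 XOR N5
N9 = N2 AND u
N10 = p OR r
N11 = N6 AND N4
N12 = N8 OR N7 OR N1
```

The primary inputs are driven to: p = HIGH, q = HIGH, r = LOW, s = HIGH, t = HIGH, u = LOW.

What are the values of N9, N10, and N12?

N1 = q NAND t = HIGH NAND HIGH = LOW
N2 = u NOR s = LOW NOR HIGH = LOW
N3 = u XOR N2 = LOW XOR LOW = LOW
N4 = N1 NAND t = LOW NAND HIGH = HIGH
N5 = N4 XNOR N3 = HIGH XNOR LOW = LOW
N7 = NOT N5 = NOT LOW = HIGH
N8 = N7 XOR N5 = HIGH XOR LOW = HIGH
N9 = N2 AND u = LOW AND LOW = LOW
N10 = p OR r = HIGH OR LOW = HIGH
N12 = N8 OR N7 OR N1 = HIGH OR HIGH OR LOW = HIGH

N9 = LOW, N10 = HIGH, N12 = HIGH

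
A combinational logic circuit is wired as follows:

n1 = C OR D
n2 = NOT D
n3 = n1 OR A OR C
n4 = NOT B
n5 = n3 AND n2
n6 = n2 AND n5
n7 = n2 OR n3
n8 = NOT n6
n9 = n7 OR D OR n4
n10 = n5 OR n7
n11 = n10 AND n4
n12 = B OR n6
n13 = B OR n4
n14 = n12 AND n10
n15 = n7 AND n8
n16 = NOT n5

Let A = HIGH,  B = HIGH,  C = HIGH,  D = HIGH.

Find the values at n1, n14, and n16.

n1 = C OR D = HIGH OR HIGH = HIGH
n2 = NOT D = NOT HIGH = LOW
n3 = n1 OR A OR C = HIGH OR HIGH OR HIGH = HIGH
n5 = n3 AND n2 = HIGH AND LOW = LOW
n6 = n2 AND n5 = LOW AND LOW = LOW
n7 = n2 OR n3 = LOW OR HIGH = HIGH
n10 = n5 OR n7 = LOW OR HIGH = HIGH
n12 = B OR n6 = HIGH OR LOW = HIGH
n14 = n12 AND n10 = HIGH AND HIGH = HIGH
n16 = NOT n5 = NOT LOW = HIGH

n1 = HIGH; n14 = HIGH; n16 = HIGH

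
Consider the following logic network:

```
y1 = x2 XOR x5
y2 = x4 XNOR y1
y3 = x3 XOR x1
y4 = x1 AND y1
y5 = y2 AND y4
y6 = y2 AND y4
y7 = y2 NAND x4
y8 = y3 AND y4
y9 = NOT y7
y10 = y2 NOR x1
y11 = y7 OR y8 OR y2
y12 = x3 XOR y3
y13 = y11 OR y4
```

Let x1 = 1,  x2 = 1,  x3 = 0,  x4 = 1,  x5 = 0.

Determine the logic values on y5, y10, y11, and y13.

y5 = 1, y10 = 0, y11 = 1, y13 = 1

y1 = x2 XOR x5 = 1 XOR 0 = 1
y2 = x4 XNOR y1 = 1 XNOR 1 = 1
y3 = x3 XOR x1 = 0 XOR 1 = 1
y4 = x1 AND y1 = 1 AND 1 = 1
y5 = y2 AND y4 = 1 AND 1 = 1
y7 = y2 NAND x4 = 1 NAND 1 = 0
y8 = y3 AND y4 = 1 AND 1 = 1
y10 = y2 NOR x1 = 1 NOR 1 = 0
y11 = y7 OR y8 OR y2 = 0 OR 1 OR 1 = 1
y13 = y11 OR y4 = 1 OR 1 = 1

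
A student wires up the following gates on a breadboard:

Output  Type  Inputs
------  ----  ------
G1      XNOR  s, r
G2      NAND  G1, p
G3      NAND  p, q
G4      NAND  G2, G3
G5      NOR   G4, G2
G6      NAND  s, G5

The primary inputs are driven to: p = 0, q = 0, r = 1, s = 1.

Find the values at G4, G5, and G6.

G1 = s XNOR r = 1 XNOR 1 = 1
G2 = G1 NAND p = 1 NAND 0 = 1
G3 = p NAND q = 0 NAND 0 = 1
G4 = G2 NAND G3 = 1 NAND 1 = 0
G5 = G4 NOR G2 = 0 NOR 1 = 0
G6 = s NAND G5 = 1 NAND 0 = 1

G4 = 0, G5 = 0, G6 = 1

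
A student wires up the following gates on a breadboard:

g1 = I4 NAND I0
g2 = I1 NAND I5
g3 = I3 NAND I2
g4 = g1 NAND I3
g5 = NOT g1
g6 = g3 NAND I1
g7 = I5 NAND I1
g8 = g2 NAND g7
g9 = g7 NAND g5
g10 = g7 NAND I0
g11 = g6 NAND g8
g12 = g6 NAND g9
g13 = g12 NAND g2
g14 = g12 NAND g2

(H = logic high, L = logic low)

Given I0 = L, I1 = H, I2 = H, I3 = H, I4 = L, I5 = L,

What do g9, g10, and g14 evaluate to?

g1 = I4 NAND I0 = L NAND L = H
g2 = I1 NAND I5 = H NAND L = H
g3 = I3 NAND I2 = H NAND H = L
g5 = NOT g1 = NOT H = L
g6 = g3 NAND I1 = L NAND H = H
g7 = I5 NAND I1 = L NAND H = H
g9 = g7 NAND g5 = H NAND L = H
g10 = g7 NAND I0 = H NAND L = H
g12 = g6 NAND g9 = H NAND H = L
g14 = g12 NAND g2 = L NAND H = H

g9 = H, g10 = H, g14 = H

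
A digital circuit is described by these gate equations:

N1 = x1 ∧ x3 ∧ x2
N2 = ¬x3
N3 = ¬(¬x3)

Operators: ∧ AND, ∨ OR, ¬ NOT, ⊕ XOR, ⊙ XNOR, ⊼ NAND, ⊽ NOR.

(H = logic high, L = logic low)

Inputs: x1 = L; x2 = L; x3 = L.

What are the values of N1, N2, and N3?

N1 = L ∧ L ∧ L = L
N2 = ¬L = H
N3 = ¬(¬L) = L

N1 = L, N2 = H, N3 = L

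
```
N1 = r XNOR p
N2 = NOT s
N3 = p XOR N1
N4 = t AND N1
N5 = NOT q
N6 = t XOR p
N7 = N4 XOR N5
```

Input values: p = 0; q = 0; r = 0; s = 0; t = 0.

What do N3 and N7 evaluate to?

N1 = r XNOR p = 0 XNOR 0 = 1
N3 = p XOR N1 = 0 XOR 1 = 1
N4 = t AND N1 = 0 AND 1 = 0
N5 = NOT q = NOT 0 = 1
N7 = N4 XOR N5 = 0 XOR 1 = 1

N3 = 1; N7 = 1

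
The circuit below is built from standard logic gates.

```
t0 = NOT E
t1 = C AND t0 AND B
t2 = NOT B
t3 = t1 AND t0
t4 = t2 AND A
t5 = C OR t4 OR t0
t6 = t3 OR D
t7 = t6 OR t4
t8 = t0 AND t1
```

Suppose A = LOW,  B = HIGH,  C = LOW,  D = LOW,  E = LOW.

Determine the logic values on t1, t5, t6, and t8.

t1 = LOW, t5 = HIGH, t6 = LOW, t8 = LOW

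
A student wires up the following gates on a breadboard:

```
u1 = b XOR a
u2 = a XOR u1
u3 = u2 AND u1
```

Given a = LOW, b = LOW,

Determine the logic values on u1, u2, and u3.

u1 = LOW, u2 = LOW, u3 = LOW

u1 = b XOR a = LOW XOR LOW = LOW
u2 = a XOR u1 = LOW XOR LOW = LOW
u3 = u2 AND u1 = LOW AND LOW = LOW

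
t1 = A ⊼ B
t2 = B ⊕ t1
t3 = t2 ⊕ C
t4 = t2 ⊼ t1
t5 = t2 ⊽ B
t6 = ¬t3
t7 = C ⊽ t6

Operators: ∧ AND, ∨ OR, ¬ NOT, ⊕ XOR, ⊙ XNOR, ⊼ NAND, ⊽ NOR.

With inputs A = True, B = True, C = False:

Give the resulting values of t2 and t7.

t2 = True, t7 = True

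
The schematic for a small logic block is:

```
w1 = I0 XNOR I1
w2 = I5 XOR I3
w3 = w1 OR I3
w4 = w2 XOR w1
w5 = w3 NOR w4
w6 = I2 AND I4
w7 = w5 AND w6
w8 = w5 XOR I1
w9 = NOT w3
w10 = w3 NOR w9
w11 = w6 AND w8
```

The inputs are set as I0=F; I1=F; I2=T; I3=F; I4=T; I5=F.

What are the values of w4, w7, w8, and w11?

w1 = I0 XNOR I1 = F XNOR F = T
w2 = I5 XOR I3 = F XOR F = F
w3 = w1 OR I3 = T OR F = T
w4 = w2 XOR w1 = F XOR T = T
w5 = w3 NOR w4 = T NOR T = F
w6 = I2 AND I4 = T AND T = T
w7 = w5 AND w6 = F AND T = F
w8 = w5 XOR I1 = F XOR F = F
w11 = w6 AND w8 = T AND F = F

w4 = T  w7 = F  w8 = F  w11 = F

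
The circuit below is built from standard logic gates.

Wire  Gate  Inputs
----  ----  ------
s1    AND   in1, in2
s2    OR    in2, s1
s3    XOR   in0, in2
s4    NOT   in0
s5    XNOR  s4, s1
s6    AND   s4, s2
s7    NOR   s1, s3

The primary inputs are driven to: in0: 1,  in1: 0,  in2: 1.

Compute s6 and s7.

s6 = 0, s7 = 1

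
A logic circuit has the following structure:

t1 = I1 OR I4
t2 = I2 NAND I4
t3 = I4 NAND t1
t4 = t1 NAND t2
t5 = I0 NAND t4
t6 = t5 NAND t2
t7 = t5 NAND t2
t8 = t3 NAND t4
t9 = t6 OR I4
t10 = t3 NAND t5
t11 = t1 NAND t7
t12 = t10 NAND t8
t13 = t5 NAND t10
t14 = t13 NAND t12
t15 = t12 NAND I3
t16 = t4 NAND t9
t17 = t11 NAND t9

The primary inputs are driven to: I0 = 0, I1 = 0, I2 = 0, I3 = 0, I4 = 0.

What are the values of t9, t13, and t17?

t1 = I1 OR I4 = 0 OR 0 = 0
t2 = I2 NAND I4 = 0 NAND 0 = 1
t3 = I4 NAND t1 = 0 NAND 0 = 1
t4 = t1 NAND t2 = 0 NAND 1 = 1
t5 = I0 NAND t4 = 0 NAND 1 = 1
t6 = t5 NAND t2 = 1 NAND 1 = 0
t7 = t5 NAND t2 = 1 NAND 1 = 0
t9 = t6 OR I4 = 0 OR 0 = 0
t10 = t3 NAND t5 = 1 NAND 1 = 0
t11 = t1 NAND t7 = 0 NAND 0 = 1
t13 = t5 NAND t10 = 1 NAND 0 = 1
t17 = t11 NAND t9 = 1 NAND 0 = 1

t9 = 0, t13 = 1, t17 = 1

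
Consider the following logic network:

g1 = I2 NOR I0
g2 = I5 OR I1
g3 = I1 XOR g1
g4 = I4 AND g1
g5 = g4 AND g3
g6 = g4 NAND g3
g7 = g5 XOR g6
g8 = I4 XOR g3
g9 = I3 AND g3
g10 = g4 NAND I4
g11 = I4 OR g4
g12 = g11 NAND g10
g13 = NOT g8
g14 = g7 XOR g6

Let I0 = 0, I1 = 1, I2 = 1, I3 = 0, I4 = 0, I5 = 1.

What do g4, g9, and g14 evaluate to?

g4 = 0; g9 = 0; g14 = 0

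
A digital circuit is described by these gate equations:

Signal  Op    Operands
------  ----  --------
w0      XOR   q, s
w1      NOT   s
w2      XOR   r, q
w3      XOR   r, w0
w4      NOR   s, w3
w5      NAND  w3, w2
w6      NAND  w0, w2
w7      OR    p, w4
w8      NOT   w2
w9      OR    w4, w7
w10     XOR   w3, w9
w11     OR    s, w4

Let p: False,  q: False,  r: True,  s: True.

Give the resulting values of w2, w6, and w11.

w2 = True, w6 = False, w11 = True

w0 = q XOR s = False XOR True = True
w2 = r XOR q = True XOR False = True
w3 = r XOR w0 = True XOR True = False
w4 = s NOR w3 = True NOR False = False
w6 = w0 NAND w2 = True NAND True = False
w11 = s OR w4 = True OR False = True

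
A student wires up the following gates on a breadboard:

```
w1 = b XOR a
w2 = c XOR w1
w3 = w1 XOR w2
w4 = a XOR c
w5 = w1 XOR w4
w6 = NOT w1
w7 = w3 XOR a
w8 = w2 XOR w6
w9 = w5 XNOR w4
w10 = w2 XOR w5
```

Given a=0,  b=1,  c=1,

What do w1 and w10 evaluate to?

w1 = b XOR a = 1 XOR 0 = 1
w2 = c XOR w1 = 1 XOR 1 = 0
w4 = a XOR c = 0 XOR 1 = 1
w5 = w1 XOR w4 = 1 XOR 1 = 0
w10 = w2 XOR w5 = 0 XOR 0 = 0

w1 = 1, w10 = 0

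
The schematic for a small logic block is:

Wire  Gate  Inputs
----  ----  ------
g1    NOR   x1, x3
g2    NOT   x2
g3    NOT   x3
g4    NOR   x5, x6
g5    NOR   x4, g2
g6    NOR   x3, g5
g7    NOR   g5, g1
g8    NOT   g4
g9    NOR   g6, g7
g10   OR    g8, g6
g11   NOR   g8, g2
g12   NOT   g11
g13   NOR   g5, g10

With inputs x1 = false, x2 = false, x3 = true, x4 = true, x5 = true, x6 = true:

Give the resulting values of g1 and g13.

g1 = false  g13 = false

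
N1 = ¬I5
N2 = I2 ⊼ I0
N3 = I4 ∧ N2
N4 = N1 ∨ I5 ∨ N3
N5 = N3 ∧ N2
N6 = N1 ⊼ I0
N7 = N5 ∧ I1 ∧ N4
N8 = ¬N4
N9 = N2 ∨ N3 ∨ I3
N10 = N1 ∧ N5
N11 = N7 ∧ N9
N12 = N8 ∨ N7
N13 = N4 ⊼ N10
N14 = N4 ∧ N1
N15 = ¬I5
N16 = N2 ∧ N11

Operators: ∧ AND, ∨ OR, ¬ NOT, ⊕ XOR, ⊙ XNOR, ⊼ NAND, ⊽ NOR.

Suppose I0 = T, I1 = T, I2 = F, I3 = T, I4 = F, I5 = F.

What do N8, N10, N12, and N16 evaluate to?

N1 = NOT I5 = NOT F = T
N2 = I2 NAND I0 = F NAND T = T
N3 = I4 AND N2 = F AND T = F
N4 = N1 OR I5 OR N3 = T OR F OR F = T
N5 = N3 AND N2 = F AND T = F
N7 = N5 AND I1 AND N4 = F AND T AND T = F
N8 = NOT N4 = NOT T = F
N9 = N2 OR N3 OR I3 = T OR F OR T = T
N10 = N1 AND N5 = T AND F = F
N11 = N7 AND N9 = F AND T = F
N12 = N8 OR N7 = F OR F = F
N16 = N2 AND N11 = T AND F = F

N8 = F  N10 = F  N12 = F  N16 = F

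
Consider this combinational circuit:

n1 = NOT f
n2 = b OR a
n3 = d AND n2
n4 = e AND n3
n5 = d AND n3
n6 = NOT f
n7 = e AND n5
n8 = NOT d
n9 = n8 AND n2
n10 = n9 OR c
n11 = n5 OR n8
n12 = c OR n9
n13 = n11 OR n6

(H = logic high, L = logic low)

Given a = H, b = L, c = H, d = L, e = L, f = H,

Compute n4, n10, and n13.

n2 = b OR a = L OR H = H
n3 = d AND n2 = L AND H = L
n4 = e AND n3 = L AND L = L
n5 = d AND n3 = L AND L = L
n6 = NOT f = NOT H = L
n8 = NOT d = NOT L = H
n9 = n8 AND n2 = H AND H = H
n10 = n9 OR c = H OR H = H
n11 = n5 OR n8 = L OR H = H
n13 = n11 OR n6 = H OR L = H

n4 = L; n10 = H; n13 = H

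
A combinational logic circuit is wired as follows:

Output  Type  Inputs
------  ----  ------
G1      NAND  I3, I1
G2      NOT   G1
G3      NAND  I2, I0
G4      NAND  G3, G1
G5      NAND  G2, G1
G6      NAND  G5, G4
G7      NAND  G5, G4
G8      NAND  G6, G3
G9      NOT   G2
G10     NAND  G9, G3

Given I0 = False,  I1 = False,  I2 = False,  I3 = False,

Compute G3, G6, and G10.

G3 = True; G6 = True; G10 = False

G1 = I3 NAND I1 = False NAND False = True
G2 = NOT G1 = NOT True = False
G3 = I2 NAND I0 = False NAND False = True
G4 = G3 NAND G1 = True NAND True = False
G5 = G2 NAND G1 = False NAND True = True
G6 = G5 NAND G4 = True NAND False = True
G9 = NOT G2 = NOT False = True
G10 = G9 NAND G3 = True NAND True = False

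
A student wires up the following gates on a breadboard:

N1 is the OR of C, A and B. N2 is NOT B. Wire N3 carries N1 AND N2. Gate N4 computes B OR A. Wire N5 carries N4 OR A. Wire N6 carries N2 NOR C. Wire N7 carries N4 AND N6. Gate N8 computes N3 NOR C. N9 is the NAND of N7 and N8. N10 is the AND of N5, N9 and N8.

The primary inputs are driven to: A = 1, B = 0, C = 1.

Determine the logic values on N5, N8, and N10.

N5 = 1; N8 = 0; N10 = 0

N1 = C OR A OR B = 1 OR 1 OR 0 = 1
N2 = NOT B = NOT 0 = 1
N3 = N1 AND N2 = 1 AND 1 = 1
N4 = B OR A = 0 OR 1 = 1
N5 = N4 OR A = 1 OR 1 = 1
N6 = N2 NOR C = 1 NOR 1 = 0
N7 = N4 AND N6 = 1 AND 0 = 0
N8 = N3 NOR C = 1 NOR 1 = 0
N9 = N7 NAND N8 = 0 NAND 0 = 1
N10 = N5 AND N9 AND N8 = 1 AND 1 AND 0 = 0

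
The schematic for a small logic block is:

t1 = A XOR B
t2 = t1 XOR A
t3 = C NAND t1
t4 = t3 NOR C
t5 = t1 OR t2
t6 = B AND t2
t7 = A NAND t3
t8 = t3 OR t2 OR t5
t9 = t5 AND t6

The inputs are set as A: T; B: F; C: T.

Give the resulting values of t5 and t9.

t1 = A XOR B = T XOR F = T
t2 = t1 XOR A = T XOR T = F
t5 = t1 OR t2 = T OR F = T
t6 = B AND t2 = F AND F = F
t9 = t5 AND t6 = T AND F = F

t5 = T  t9 = F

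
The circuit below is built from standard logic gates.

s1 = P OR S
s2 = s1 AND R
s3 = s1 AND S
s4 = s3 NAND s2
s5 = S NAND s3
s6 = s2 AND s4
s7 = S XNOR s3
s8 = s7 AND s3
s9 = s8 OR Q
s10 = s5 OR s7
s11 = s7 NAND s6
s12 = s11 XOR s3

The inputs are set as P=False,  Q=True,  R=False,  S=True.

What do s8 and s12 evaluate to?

s8 = True, s12 = False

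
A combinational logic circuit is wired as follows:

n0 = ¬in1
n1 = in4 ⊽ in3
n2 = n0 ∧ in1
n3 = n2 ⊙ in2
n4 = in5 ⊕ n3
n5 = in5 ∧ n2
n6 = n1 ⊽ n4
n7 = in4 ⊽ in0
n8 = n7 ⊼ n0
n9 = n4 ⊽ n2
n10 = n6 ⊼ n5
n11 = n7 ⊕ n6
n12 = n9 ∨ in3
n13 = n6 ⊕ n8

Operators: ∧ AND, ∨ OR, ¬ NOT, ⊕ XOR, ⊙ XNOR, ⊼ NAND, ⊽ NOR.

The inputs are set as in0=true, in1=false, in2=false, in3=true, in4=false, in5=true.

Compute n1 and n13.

n1 = false, n13 = false

n0 = NOT in1 = NOT false = true
n1 = in4 NOR in3 = false NOR true = false
n2 = n0 AND in1 = true AND false = false
n3 = n2 XNOR in2 = false XNOR false = true
n4 = in5 XOR n3 = true XOR true = false
n6 = n1 NOR n4 = false NOR false = true
n7 = in4 NOR in0 = false NOR true = false
n8 = n7 NAND n0 = false NAND true = true
n13 = n6 XOR n8 = true XOR true = false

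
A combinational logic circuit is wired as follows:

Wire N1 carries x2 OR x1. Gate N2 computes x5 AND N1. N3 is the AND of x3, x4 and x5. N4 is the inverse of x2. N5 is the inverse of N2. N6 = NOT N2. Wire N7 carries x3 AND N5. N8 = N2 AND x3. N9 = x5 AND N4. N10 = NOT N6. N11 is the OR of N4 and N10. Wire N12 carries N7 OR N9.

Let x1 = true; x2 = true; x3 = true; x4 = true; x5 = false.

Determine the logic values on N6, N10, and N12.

N6 = true, N10 = false, N12 = true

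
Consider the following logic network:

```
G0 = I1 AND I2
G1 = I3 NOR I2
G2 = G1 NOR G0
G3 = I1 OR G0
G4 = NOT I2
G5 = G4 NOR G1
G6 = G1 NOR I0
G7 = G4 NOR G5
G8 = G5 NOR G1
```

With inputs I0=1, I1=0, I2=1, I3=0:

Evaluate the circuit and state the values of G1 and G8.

G1 = 0, G8 = 0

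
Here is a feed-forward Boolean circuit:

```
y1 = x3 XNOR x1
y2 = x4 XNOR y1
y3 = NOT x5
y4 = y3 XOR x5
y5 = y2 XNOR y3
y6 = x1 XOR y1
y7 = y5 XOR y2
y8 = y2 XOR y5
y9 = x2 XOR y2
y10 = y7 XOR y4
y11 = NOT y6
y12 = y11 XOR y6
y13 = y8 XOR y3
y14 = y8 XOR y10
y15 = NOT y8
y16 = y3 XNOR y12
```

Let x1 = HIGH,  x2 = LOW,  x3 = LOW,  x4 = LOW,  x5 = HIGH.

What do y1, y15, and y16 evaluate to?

y1 = LOW, y15 = LOW, y16 = LOW

y1 = x3 XNOR x1 = LOW XNOR HIGH = LOW
y2 = x4 XNOR y1 = LOW XNOR LOW = HIGH
y3 = NOT x5 = NOT HIGH = LOW
y5 = y2 XNOR y3 = HIGH XNOR LOW = LOW
y6 = x1 XOR y1 = HIGH XOR LOW = HIGH
y8 = y2 XOR y5 = HIGH XOR LOW = HIGH
y11 = NOT y6 = NOT HIGH = LOW
y12 = y11 XOR y6 = LOW XOR HIGH = HIGH
y15 = NOT y8 = NOT HIGH = LOW
y16 = y3 XNOR y12 = LOW XNOR HIGH = LOW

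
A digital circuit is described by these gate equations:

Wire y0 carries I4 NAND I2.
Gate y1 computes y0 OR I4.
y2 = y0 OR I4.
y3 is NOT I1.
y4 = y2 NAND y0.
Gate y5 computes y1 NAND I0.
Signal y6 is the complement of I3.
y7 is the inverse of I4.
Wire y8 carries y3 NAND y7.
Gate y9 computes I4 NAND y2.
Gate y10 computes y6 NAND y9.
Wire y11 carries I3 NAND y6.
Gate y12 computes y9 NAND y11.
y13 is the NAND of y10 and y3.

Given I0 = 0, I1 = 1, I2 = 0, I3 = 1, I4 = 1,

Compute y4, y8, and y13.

y4 = 0, y8 = 1, y13 = 1

y0 = I4 NAND I2 = 1 NAND 0 = 1
y2 = y0 OR I4 = 1 OR 1 = 1
y3 = NOT I1 = NOT 1 = 0
y4 = y2 NAND y0 = 1 NAND 1 = 0
y6 = NOT I3 = NOT 1 = 0
y7 = NOT I4 = NOT 1 = 0
y8 = y3 NAND y7 = 0 NAND 0 = 1
y9 = I4 NAND y2 = 1 NAND 1 = 0
y10 = y6 NAND y9 = 0 NAND 0 = 1
y13 = y10 NAND y3 = 1 NAND 0 = 1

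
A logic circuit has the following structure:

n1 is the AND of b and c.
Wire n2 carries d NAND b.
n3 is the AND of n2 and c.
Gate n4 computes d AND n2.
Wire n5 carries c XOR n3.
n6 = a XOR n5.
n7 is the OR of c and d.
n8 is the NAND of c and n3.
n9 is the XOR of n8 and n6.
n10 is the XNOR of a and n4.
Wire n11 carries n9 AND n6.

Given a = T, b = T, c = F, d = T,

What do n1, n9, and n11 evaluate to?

n1 = F, n9 = F, n11 = F

n1 = b AND c = T AND F = F
n2 = d NAND b = T NAND T = F
n3 = n2 AND c = F AND F = F
n5 = c XOR n3 = F XOR F = F
n6 = a XOR n5 = T XOR F = T
n8 = c NAND n3 = F NAND F = T
n9 = n8 XOR n6 = T XOR T = F
n11 = n9 AND n6 = F AND T = F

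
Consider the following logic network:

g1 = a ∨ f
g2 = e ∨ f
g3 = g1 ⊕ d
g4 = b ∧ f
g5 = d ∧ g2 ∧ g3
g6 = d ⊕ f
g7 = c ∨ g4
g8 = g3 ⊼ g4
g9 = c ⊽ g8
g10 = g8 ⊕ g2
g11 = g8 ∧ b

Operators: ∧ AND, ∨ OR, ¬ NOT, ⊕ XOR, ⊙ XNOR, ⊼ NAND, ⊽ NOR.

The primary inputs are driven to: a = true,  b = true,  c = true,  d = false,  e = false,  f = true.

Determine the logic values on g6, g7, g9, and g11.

g1 = a OR f = true OR true = true
g3 = g1 XOR d = true XOR false = true
g4 = b AND f = true AND true = true
g6 = d XOR f = false XOR true = true
g7 = c OR g4 = true OR true = true
g8 = g3 NAND g4 = true NAND true = false
g9 = c NOR g8 = true NOR false = false
g11 = g8 AND b = false AND true = false

g6 = true, g7 = true, g9 = false, g11 = false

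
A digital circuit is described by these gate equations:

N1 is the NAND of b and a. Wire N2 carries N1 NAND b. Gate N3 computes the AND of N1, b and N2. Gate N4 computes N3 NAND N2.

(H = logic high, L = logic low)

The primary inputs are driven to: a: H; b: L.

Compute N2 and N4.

N1 = b NAND a = L NAND H = H
N2 = N1 NAND b = H NAND L = H
N3 = N1 AND b AND N2 = H AND L AND H = L
N4 = N3 NAND N2 = L NAND H = H

N2 = H  N4 = H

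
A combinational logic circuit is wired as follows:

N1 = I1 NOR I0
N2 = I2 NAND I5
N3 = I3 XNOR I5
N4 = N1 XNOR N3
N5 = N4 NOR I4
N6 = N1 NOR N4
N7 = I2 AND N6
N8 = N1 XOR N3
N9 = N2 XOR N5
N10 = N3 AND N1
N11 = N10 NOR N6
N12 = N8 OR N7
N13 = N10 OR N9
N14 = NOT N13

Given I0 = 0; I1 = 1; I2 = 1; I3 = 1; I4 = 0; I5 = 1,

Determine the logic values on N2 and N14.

N2 = 0; N14 = 0

N1 = I1 NOR I0 = 1 NOR 0 = 0
N2 = I2 NAND I5 = 1 NAND 1 = 0
N3 = I3 XNOR I5 = 1 XNOR 1 = 1
N4 = N1 XNOR N3 = 0 XNOR 1 = 0
N5 = N4 NOR I4 = 0 NOR 0 = 1
N9 = N2 XOR N5 = 0 XOR 1 = 1
N10 = N3 AND N1 = 1 AND 0 = 0
N13 = N10 OR N9 = 0 OR 1 = 1
N14 = NOT N13 = NOT 1 = 0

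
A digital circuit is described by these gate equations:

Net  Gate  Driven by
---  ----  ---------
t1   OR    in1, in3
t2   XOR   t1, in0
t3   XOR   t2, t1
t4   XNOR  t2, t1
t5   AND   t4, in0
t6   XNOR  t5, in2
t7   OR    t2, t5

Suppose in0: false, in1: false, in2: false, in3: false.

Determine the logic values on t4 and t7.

t1 = in1 OR in3 = false OR false = false
t2 = t1 XOR in0 = false XOR false = false
t4 = t2 XNOR t1 = false XNOR false = true
t5 = t4 AND in0 = true AND false = false
t7 = t2 OR t5 = false OR false = false

t4 = true, t7 = false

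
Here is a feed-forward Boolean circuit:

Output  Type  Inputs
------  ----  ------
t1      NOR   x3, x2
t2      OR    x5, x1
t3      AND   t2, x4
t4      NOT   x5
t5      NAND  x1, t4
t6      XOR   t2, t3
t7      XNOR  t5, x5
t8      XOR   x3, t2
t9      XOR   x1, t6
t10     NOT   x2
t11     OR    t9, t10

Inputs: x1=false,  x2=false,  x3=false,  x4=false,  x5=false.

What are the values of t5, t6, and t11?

t5 = true, t6 = false, t11 = true

t2 = x5 OR x1 = false OR false = false
t3 = t2 AND x4 = false AND false = false
t4 = NOT x5 = NOT false = true
t5 = x1 NAND t4 = false NAND true = true
t6 = t2 XOR t3 = false XOR false = false
t9 = x1 XOR t6 = false XOR false = false
t10 = NOT x2 = NOT false = true
t11 = t9 OR t10 = false OR true = true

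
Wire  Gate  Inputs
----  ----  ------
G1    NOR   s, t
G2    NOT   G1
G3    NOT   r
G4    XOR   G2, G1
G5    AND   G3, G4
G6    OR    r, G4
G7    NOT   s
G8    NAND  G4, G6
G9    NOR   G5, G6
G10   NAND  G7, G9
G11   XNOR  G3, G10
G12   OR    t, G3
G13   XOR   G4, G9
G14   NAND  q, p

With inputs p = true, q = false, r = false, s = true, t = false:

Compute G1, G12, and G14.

G1 = s NOR t = true NOR false = false
G3 = NOT r = NOT false = true
G12 = t OR G3 = false OR true = true
G14 = q NAND p = false NAND true = true

G1 = false, G12 = true, G14 = true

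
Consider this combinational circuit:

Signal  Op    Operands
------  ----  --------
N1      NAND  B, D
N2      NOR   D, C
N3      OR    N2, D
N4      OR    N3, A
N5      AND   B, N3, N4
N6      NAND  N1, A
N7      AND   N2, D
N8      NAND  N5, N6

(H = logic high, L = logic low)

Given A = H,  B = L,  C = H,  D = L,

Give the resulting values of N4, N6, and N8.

N1 = B NAND D = L NAND L = H
N2 = D NOR C = L NOR H = L
N3 = N2 OR D = L OR L = L
N4 = N3 OR A = L OR H = H
N5 = B AND N3 AND N4 = L AND L AND H = L
N6 = N1 NAND A = H NAND H = L
N8 = N5 NAND N6 = L NAND L = H

N4 = H, N6 = L, N8 = H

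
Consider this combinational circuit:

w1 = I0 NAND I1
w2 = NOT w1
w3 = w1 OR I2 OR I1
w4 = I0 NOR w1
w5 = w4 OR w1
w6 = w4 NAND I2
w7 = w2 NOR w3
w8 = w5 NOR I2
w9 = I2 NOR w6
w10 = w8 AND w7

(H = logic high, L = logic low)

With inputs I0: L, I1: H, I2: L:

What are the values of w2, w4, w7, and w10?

w2 = L; w4 = L; w7 = L; w10 = L

w1 = I0 NAND I1 = L NAND H = H
w2 = NOT w1 = NOT H = L
w3 = w1 OR I2 OR I1 = H OR L OR H = H
w4 = I0 NOR w1 = L NOR H = L
w5 = w4 OR w1 = L OR H = H
w7 = w2 NOR w3 = L NOR H = L
w8 = w5 NOR I2 = H NOR L = L
w10 = w8 AND w7 = L AND L = L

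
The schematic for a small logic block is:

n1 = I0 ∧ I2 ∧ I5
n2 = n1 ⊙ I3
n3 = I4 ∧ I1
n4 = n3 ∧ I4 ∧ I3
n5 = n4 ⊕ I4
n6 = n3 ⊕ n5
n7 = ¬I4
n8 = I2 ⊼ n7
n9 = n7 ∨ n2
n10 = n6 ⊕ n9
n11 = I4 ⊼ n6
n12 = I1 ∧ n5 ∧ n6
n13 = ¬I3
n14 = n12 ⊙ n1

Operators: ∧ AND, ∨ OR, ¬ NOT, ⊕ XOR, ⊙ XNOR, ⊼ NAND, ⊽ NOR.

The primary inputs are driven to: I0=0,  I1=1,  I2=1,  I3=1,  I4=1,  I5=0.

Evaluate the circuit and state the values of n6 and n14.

n6 = 1  n14 = 1

n1 = I0 AND I2 AND I5 = 0 AND 1 AND 0 = 0
n3 = I4 AND I1 = 1 AND 1 = 1
n4 = n3 AND I4 AND I3 = 1 AND 1 AND 1 = 1
n5 = n4 XOR I4 = 1 XOR 1 = 0
n6 = n3 XOR n5 = 1 XOR 0 = 1
n12 = I1 AND n5 AND n6 = 1 AND 0 AND 1 = 0
n14 = n12 XNOR n1 = 0 XNOR 0 = 1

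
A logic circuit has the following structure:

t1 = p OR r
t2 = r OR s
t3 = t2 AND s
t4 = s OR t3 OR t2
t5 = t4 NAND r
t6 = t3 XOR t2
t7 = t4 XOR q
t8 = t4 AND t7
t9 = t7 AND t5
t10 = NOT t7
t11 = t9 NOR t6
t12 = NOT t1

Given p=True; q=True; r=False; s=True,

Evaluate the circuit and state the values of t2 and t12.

t1 = p OR r = True OR False = True
t2 = r OR s = False OR True = True
t12 = NOT t1 = NOT True = False

t2 = True, t12 = False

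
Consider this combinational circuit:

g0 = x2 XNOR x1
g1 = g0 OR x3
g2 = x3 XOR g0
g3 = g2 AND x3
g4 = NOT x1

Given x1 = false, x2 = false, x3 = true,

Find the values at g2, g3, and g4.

g2 = false; g3 = false; g4 = true

g0 = x2 XNOR x1 = false XNOR false = true
g2 = x3 XOR g0 = true XOR true = false
g3 = g2 AND x3 = false AND true = false
g4 = NOT x1 = NOT false = true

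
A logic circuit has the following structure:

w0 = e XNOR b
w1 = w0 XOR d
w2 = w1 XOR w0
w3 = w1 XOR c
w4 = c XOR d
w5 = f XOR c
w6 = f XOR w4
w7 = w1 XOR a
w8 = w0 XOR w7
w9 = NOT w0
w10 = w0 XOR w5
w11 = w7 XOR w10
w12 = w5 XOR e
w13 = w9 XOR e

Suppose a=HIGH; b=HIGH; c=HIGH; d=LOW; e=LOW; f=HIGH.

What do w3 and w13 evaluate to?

w0 = e XNOR b = LOW XNOR HIGH = LOW
w1 = w0 XOR d = LOW XOR LOW = LOW
w3 = w1 XOR c = LOW XOR HIGH = HIGH
w9 = NOT w0 = NOT LOW = HIGH
w13 = w9 XOR e = HIGH XOR LOW = HIGH

w3 = HIGH  w13 = HIGH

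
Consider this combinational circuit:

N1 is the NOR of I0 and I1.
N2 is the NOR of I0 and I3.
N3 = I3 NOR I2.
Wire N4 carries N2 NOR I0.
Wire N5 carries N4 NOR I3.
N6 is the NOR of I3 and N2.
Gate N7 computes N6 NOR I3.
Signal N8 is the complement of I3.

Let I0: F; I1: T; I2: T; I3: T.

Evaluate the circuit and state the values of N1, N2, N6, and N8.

N1 = F; N2 = F; N6 = F; N8 = F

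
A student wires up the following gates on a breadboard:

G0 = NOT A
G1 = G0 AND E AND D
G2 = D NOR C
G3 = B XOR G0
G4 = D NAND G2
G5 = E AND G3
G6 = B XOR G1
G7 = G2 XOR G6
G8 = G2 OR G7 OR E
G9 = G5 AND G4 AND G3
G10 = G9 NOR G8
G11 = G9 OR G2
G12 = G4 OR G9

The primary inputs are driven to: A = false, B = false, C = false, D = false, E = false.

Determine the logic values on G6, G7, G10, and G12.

G6 = false, G7 = true, G10 = false, G12 = true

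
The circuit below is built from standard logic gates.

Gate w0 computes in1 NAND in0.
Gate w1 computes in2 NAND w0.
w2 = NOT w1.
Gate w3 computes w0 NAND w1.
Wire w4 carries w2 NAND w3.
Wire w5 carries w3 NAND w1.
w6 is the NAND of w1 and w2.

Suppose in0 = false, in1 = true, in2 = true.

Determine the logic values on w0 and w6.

w0 = true, w6 = true

w0 = in1 NAND in0 = true NAND false = true
w1 = in2 NAND w0 = true NAND true = false
w2 = NOT w1 = NOT false = true
w6 = w1 NAND w2 = false NAND true = true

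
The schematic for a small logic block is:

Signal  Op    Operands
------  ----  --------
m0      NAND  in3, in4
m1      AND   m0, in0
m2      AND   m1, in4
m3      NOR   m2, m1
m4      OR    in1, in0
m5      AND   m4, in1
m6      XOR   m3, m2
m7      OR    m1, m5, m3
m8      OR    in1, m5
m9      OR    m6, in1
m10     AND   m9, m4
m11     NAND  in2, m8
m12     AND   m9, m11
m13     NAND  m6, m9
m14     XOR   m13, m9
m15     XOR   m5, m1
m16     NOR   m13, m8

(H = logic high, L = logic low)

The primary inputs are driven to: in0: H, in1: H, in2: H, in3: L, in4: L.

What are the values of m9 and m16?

m9 = H, m16 = L

m0 = in3 NAND in4 = L NAND L = H
m1 = m0 AND in0 = H AND H = H
m2 = m1 AND in4 = H AND L = L
m3 = m2 NOR m1 = L NOR H = L
m4 = in1 OR in0 = H OR H = H
m5 = m4 AND in1 = H AND H = H
m6 = m3 XOR m2 = L XOR L = L
m8 = in1 OR m5 = H OR H = H
m9 = m6 OR in1 = L OR H = H
m13 = m6 NAND m9 = L NAND H = H
m16 = m13 NOR m8 = H NOR H = L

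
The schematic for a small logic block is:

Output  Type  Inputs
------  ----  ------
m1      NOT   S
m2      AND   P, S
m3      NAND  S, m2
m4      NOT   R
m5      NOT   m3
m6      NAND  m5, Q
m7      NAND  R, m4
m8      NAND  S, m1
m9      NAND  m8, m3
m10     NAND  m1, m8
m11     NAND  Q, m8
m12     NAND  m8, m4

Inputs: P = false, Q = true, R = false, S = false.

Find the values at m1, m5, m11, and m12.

m1 = true  m5 = false  m11 = false  m12 = false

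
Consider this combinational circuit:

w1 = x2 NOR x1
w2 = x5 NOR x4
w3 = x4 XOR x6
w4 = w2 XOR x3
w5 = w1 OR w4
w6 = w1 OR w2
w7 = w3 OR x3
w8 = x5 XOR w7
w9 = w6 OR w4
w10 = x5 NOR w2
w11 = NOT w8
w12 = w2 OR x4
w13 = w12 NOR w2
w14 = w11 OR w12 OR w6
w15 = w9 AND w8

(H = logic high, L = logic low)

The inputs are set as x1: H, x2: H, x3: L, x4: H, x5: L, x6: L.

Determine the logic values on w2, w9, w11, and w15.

w2 = L, w9 = L, w11 = L, w15 = L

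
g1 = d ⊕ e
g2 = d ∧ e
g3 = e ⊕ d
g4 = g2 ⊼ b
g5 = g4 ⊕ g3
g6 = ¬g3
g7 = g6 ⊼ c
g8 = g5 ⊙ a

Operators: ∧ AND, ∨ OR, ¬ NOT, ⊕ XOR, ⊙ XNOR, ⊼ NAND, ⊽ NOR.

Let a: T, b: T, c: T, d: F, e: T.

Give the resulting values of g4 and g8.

g2 = d AND e = F AND T = F
g3 = e XOR d = T XOR F = T
g4 = g2 NAND b = F NAND T = T
g5 = g4 XOR g3 = T XOR T = F
g8 = g5 XNOR a = F XNOR T = F

g4 = T; g8 = F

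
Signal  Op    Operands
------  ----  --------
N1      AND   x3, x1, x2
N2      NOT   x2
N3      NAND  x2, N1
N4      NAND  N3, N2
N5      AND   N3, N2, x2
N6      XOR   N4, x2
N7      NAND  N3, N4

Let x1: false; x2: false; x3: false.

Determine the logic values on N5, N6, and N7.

N5 = false, N6 = false, N7 = true

N1 = x3 AND x1 AND x2 = false AND false AND false = false
N2 = NOT x2 = NOT false = true
N3 = x2 NAND N1 = false NAND false = true
N4 = N3 NAND N2 = true NAND true = false
N5 = N3 AND N2 AND x2 = true AND true AND false = false
N6 = N4 XOR x2 = false XOR false = false
N7 = N3 NAND N4 = true NAND false = true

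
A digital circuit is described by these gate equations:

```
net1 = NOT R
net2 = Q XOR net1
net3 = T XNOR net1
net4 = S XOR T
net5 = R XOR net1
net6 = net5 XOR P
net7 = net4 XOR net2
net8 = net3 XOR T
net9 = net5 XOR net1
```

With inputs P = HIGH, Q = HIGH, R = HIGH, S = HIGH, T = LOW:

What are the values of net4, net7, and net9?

net4 = HIGH, net7 = LOW, net9 = HIGH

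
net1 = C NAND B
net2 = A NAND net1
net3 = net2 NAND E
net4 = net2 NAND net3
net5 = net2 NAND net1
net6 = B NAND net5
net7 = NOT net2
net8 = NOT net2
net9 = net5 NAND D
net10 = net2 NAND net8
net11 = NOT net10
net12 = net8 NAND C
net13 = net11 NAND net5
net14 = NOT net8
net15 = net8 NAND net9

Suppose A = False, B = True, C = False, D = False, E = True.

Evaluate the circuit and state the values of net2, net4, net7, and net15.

net2 = True, net4 = True, net7 = False, net15 = True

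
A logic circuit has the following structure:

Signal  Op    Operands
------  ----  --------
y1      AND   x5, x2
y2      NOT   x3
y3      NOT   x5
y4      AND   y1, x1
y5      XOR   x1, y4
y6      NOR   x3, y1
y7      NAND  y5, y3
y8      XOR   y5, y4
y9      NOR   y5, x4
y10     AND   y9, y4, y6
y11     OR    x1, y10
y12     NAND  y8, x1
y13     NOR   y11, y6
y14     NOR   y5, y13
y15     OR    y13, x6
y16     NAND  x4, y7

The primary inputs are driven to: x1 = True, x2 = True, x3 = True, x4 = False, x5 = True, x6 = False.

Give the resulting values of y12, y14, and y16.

y12 = False, y14 = True, y16 = True

y1 = x5 AND x2 = True AND True = True
y3 = NOT x5 = NOT True = False
y4 = y1 AND x1 = True AND True = True
y5 = x1 XOR y4 = True XOR True = False
y6 = x3 NOR y1 = True NOR True = False
y7 = y5 NAND y3 = False NAND False = True
y8 = y5 XOR y4 = False XOR True = True
y9 = y5 NOR x4 = False NOR False = True
y10 = y9 AND y4 AND y6 = True AND True AND False = False
y11 = x1 OR y10 = True OR False = True
y12 = y8 NAND x1 = True NAND True = False
y13 = y11 NOR y6 = True NOR False = False
y14 = y5 NOR y13 = False NOR False = True
y16 = x4 NAND y7 = False NAND True = True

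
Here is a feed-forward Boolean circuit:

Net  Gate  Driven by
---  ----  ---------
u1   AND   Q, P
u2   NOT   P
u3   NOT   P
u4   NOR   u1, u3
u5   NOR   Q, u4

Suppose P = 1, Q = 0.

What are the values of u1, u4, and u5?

u1 = 0, u4 = 1, u5 = 0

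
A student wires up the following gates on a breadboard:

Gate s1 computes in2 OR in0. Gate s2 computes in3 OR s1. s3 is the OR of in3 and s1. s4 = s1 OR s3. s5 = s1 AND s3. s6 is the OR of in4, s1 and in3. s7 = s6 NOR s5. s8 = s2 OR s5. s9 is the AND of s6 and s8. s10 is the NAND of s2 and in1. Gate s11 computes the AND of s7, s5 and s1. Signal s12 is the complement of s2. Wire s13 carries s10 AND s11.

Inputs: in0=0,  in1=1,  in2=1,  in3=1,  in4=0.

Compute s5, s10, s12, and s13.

s1 = in2 OR in0 = 1 OR 0 = 1
s2 = in3 OR s1 = 1 OR 1 = 1
s3 = in3 OR s1 = 1 OR 1 = 1
s5 = s1 AND s3 = 1 AND 1 = 1
s6 = in4 OR s1 OR in3 = 0 OR 1 OR 1 = 1
s7 = s6 NOR s5 = 1 NOR 1 = 0
s10 = s2 NAND in1 = 1 NAND 1 = 0
s11 = s7 AND s5 AND s1 = 0 AND 1 AND 1 = 0
s12 = NOT s2 = NOT 1 = 0
s13 = s10 AND s11 = 0 AND 0 = 0

s5 = 1  s10 = 0  s12 = 0  s13 = 0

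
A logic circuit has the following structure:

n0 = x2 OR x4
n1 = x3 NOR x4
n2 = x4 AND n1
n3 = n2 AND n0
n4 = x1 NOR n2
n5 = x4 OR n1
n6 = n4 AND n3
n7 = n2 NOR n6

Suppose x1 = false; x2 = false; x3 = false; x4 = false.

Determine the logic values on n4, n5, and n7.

n4 = true, n5 = true, n7 = true

n0 = x2 OR x4 = false OR false = false
n1 = x3 NOR x4 = false NOR false = true
n2 = x4 AND n1 = false AND true = false
n3 = n2 AND n0 = false AND false = false
n4 = x1 NOR n2 = false NOR false = true
n5 = x4 OR n1 = false OR true = true
n6 = n4 AND n3 = true AND false = false
n7 = n2 NOR n6 = false NOR false = true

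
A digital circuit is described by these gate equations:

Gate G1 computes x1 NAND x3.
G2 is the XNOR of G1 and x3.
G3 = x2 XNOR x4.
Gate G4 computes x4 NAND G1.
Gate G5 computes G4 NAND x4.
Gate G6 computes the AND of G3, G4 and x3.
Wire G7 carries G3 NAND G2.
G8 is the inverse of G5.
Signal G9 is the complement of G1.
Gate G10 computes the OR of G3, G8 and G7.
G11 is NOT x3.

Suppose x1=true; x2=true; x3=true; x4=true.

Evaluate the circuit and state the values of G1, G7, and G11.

G1 = x1 NAND x3 = true NAND true = false
G2 = G1 XNOR x3 = false XNOR true = false
G3 = x2 XNOR x4 = true XNOR true = true
G7 = G3 NAND G2 = true NAND false = true
G11 = NOT x3 = NOT true = false

G1 = false  G7 = true  G11 = false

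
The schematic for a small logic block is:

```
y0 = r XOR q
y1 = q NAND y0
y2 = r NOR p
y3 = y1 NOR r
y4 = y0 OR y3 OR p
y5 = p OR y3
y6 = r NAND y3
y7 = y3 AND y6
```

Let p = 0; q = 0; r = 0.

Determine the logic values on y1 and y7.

y1 = 1, y7 = 0

y0 = r XOR q = 0 XOR 0 = 0
y1 = q NAND y0 = 0 NAND 0 = 1
y3 = y1 NOR r = 1 NOR 0 = 0
y6 = r NAND y3 = 0 NAND 0 = 1
y7 = y3 AND y6 = 0 AND 1 = 0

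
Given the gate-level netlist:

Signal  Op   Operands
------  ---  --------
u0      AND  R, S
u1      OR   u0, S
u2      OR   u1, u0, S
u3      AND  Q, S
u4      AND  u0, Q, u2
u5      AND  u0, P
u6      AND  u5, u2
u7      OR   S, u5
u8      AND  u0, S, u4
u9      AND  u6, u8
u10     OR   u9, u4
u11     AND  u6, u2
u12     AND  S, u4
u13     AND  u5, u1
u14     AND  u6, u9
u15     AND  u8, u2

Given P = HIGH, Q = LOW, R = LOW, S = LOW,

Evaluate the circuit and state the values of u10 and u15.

u10 = LOW  u15 = LOW

u0 = R AND S = LOW AND LOW = LOW
u1 = u0 OR S = LOW OR LOW = LOW
u2 = u1 OR u0 OR S = LOW OR LOW OR LOW = LOW
u4 = u0 AND Q AND u2 = LOW AND LOW AND LOW = LOW
u5 = u0 AND P = LOW AND HIGH = LOW
u6 = u5 AND u2 = LOW AND LOW = LOW
u8 = u0 AND S AND u4 = LOW AND LOW AND LOW = LOW
u9 = u6 AND u8 = LOW AND LOW = LOW
u10 = u9 OR u4 = LOW OR LOW = LOW
u15 = u8 AND u2 = LOW AND LOW = LOW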